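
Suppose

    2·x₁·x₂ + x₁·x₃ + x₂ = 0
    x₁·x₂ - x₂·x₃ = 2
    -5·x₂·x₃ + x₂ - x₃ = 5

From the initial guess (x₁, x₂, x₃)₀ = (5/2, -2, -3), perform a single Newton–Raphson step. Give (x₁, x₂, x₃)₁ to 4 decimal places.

(1.4444, -0.2857, -2.2698)

At (5/2, -2, -3): F = (-19.5000, -13.0000, -34.0000).
Jacobian J = [[2·x₂ + x₃, 2·x₁ + 1, x₁], [x₂, x₁ - x₃, -x₂], [0, -5·x₃ + 1, -5·x₂ - 1]].
At the point, J = [[-7.0000, 6.0000, 2.5000], [-2.0000, 5.5000, 2.0000], [0.0000, 16.0000, 9.0000]] (det J = -94.5000).
Solving J·Δ = −F gives Δ = (-1.0556, 1.7143, 0.7302).
Then the next iterate is (x₁, x₂, x₃)₁ = (1.4444, -0.2857, -2.2698).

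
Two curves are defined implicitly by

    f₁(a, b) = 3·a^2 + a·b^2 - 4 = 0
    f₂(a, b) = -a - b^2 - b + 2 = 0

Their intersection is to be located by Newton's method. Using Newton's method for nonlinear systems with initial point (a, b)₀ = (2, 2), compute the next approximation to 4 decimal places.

At (2, 2): F = (16.0000, -6.0000).
Jacobian J = [[6·a + b^2, 2·a·b], [-1, -2·b - 1]].
At the point, J = [[16.0000, 8.0000], [-1.0000, -5.0000]] (det J = -72.0000).
Solving J·Δ = −F gives Δ = (-0.4444, -1.1111).
Then the next iterate is (a, b)₁ = (1.5556, 0.8889).

(1.5556, 0.8889)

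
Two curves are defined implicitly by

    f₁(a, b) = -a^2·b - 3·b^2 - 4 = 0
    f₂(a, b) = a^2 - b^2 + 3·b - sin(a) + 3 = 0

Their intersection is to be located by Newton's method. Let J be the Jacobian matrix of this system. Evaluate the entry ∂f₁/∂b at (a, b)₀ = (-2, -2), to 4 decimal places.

8.0000

∂f₁/∂b = -a^2 - 6·b.
At (-2, -2) this is 8.0000.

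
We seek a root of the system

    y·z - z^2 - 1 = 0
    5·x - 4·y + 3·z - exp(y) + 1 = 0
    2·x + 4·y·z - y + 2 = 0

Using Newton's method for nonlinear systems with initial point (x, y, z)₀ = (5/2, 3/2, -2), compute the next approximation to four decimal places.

(2.8645, 1.9336, -0.3878)

At (5/2, 3/2, -2): F = (-8.0000, -2.981689, -6.5000).
Jacobian J = [[0, z, y - 2·z], [5, -exp(y) - 4, 3], [2, 4·z - 1, 4·y]].
At the point, J = [[0.0000, -2.0000, 5.5000], [5.0000, -8.481689, 3.0000], [2.0000, -9.0000, 6.0000]] (det J = -106.201420).
Solving J·Δ = −F gives Δ = (0.3645, 0.4336, 1.6122).
Then the next iterate is (x, y, z)₁ = (2.8645, 1.9336, -0.3878).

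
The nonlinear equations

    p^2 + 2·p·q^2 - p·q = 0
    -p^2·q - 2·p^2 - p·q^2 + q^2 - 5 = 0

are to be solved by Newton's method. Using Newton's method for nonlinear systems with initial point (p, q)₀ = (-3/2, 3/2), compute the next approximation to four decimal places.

(-0.4303, 1.2000)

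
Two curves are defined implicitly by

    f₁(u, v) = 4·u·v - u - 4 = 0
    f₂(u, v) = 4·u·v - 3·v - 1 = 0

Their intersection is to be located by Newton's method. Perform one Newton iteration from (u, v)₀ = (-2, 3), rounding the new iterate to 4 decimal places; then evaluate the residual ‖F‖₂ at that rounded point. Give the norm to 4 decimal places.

At (-2, 3): F = (-26.0000, -34.0000).
Jacobian J = [[4·v - 1, 4·u], [4·v, 4·u - 3]].
At the point, J = [[11.0000, -8.0000], [12.0000, -11.0000]] (det J = -25.0000).
Solving J·Δ = −F gives Δ = (0.5600, -2.4800).
Then the next iterate is (u, v)₁ = (-1.4400, 0.5200).
Re-evaluating at (-1.4400, 0.5200): F = (-5.5552, -5.5552), so ‖F‖₂ = 7.8562.

7.8562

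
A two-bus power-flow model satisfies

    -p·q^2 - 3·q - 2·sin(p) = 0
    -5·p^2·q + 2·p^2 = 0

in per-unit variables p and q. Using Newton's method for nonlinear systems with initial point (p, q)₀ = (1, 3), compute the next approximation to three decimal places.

(0.899, 0.926)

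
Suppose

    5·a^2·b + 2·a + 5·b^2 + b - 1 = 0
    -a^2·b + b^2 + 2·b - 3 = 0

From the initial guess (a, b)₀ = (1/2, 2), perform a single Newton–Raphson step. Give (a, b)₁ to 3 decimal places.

(0.141, 1.093)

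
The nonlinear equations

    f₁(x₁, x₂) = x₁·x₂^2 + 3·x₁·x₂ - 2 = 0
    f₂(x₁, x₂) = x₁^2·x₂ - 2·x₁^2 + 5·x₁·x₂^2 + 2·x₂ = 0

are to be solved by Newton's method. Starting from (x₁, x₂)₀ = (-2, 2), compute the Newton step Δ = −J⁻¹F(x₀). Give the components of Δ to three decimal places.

(4.067, 1.333)

At (-2, 2): F = (-22.000, -36.000).
Jacobian J = [[x₂^2 + 3·x₂, 2·x₁·x₂ + 3·x₁], [2·x₁·x₂ - 4·x₁ + 5·x₂^2, x₁^2 + 10·x₁·x₂ + 2]].
At the point, J = [[10.000, -14.000], [20.000, -34.000]] (det J = -60.000).
Solving J·Δ = −F gives Δ = (4.067, 1.333).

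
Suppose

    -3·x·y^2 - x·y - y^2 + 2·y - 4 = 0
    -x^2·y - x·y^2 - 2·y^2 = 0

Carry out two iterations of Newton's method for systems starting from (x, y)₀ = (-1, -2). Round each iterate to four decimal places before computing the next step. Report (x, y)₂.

At (-1, -2): F = (-2.0000, -2.0000).
Jacobian J = [[-3·y^2 - y, -6·x·y - x - 2·y + 2], [-2·x·y - y^2, -x^2 - 2·x·y - 4·y]].
At the point, J = [[-10.0000, -5.0000], [-8.0000, 3.0000]] (det J = -70.0000).
Solving J·Δ = −F gives Δ = (-0.2286, 0.0571).
Then the next iterate is (x, y)₁ = (-1.2286, -1.9429).
Round to (-1.2286, -1.9429) and repeat: F = (-0.134327, 0.020799), J = [[-9.381681, -7.207882], [-8.548954, 1.488048]].
Δ = (-0.0007, -0.0178), so (x, y)₂ = (-1.2293, -1.9607).

(-1.2293, -1.9607)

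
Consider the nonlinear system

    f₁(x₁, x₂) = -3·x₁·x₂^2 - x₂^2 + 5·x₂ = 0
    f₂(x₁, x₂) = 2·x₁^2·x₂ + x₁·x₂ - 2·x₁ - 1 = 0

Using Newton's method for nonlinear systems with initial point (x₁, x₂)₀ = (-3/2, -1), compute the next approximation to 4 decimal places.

At (-3/2, -1): F = (-1.5000, -1.0000).
Jacobian J = [[-3·x₂^2, -6·x₁·x₂ - 2·x₂ + 5], [4·x₁·x₂ + x₂ - 2, 2·x₁^2 + x₁]].
At the point, J = [[-3.0000, -2.0000], [3.0000, 3.0000]] (det J = -3.0000).
Solving J·Δ = −F gives Δ = (-2.1667, 2.5000).
Then the next iterate is (x₁, x₂)₁ = (-3.6667, 1.5000).

(-3.6667, 1.5000)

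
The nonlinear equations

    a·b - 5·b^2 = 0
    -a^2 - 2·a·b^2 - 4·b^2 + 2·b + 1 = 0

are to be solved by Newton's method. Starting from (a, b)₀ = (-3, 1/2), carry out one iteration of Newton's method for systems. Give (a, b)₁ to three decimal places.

(-1.630, 0.242)

At (-3, 1/2): F = (-2.750, -6.500).
Jacobian J = [[b, a - 10·b], [-2·a - 2·b^2, -4·a·b - 8·b + 2]].
At the point, J = [[0.500, -8.000], [5.500, 4.000]] (det J = 46.000).
Solving J·Δ = −F gives Δ = (1.370, -0.258).
Then the next iterate is (a, b)₁ = (-1.630, 0.242).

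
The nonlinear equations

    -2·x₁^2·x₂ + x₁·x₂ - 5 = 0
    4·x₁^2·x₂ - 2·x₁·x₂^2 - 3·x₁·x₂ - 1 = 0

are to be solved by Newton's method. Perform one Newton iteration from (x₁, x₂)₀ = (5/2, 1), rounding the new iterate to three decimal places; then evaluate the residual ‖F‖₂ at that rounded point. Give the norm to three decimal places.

10.151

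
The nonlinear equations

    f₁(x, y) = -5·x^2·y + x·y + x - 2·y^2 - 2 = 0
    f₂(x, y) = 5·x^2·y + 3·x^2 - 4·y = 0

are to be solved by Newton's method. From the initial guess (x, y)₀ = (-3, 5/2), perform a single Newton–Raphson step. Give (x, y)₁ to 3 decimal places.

(-2.139, 1.295)

At (-3, 5/2): F = (-137.500, 129.500).
Jacobian J = [[-10·x·y + y + 1, -5·x^2 + x - 4·y], [10·x·y + 6·x, 5·x^2 - 4]].
At the point, J = [[78.500, -58.000], [-93.000, 41.000]] (det J = -2175.500).
Solving J·Δ = −F gives Δ = (0.861, -1.205).
Then the next iterate is (x, y)₁ = (-2.139, 1.295).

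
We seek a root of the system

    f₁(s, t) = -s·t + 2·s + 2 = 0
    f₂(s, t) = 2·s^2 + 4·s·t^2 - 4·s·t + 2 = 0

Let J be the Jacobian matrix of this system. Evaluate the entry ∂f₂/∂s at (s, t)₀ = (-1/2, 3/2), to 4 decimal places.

1.0000

∂f₂/∂s = 4·s + 4·t^2 - 4·t.
At (-1/2, 3/2) this is 1.0000.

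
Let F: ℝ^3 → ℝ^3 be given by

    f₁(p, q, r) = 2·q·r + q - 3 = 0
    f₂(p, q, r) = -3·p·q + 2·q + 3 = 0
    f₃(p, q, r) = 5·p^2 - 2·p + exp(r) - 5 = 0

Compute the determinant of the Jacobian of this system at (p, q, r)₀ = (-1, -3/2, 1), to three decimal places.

-216.697

J = [[0, 2·r + 1, 2·q], [-3·q, -3·p + 2, 0], [10·p - 2, 0, exp(r)]].
At the point, J = [[0.000, 3.000, -3.000], [4.500, 5.000, 0.000], [-12.000, 0.000, 2.71828]].
det J = -216.697.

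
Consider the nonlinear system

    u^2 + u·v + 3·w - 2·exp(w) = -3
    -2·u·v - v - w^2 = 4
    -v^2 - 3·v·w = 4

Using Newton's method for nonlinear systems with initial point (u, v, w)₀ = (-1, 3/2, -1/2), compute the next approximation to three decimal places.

(-2.369, 0.800, -1.156)

At (-1, 3/2, -1/2): F = (-0.21306, -2.750, -4.000).
Jacobian J = [[2·u + v, u, -2·exp(w) + 3], [-2·v, -2·u - 1, -2·w], [0, -2·v - 3·w, -3·v]].
At the point, J = [[-0.500, -1.000, 1.78694], [-3.000, 1.000, 1.000], [0.000, -1.500, -4.500]] (det J = 23.04122).
Solving J·Δ = −F gives Δ = (-1.369, -0.700, -0.656).
Then the next iterate is (u, v, w)₁ = (-2.369, 0.800, -1.156).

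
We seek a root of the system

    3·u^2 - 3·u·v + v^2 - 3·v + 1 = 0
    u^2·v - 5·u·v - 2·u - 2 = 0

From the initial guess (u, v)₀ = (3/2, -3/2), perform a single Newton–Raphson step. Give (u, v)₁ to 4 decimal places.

At (3/2, -3/2): F = (21.2500, 2.8750).
Jacobian J = [[6·u - 3·v, -3·u + 2·v - 3], [2·u·v - 5·v - 2, u^2 - 5·u]].
At the point, J = [[13.5000, -10.5000], [1.0000, -5.2500]] (det J = -60.3750).
Solving J·Δ = −F gives Δ = (-1.3478, 0.2909).
Then the next iterate is (u, v)₁ = (0.1522, -1.2091).

(0.1522, -1.2091)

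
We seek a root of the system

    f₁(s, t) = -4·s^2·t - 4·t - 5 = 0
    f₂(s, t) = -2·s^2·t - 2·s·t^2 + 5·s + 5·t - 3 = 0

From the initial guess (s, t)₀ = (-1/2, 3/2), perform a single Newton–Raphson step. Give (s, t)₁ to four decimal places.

(0.7200, 0.4640)

At (-1/2, 3/2): F = (-12.5000, 3.5000).
Jacobian J = [[-8·s·t, -4·s^2 - 4], [-4·s·t - 2·t^2 + 5, -2·s^2 - 4·s·t + 5]].
At the point, J = [[6.0000, -5.0000], [3.5000, 7.5000]] (det J = 62.5000).
Solving J·Δ = −F gives Δ = (1.2200, -1.0360).
Then the next iterate is (s, t)₁ = (0.7200, 0.4640).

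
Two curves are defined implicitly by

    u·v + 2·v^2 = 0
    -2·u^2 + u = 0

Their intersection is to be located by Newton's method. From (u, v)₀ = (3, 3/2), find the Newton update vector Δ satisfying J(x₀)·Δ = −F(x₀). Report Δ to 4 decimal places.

(-1.3636, -0.7727)

At (3, 3/2): F = (9.0000, -15.0000).
Jacobian J = [[v, u + 4·v], [-4·u + 1, 0]].
At the point, J = [[1.5000, 9.0000], [-11.0000, 0.0000]] (det J = 99.0000).
Solving J·Δ = −F gives Δ = (-1.3636, -0.7727).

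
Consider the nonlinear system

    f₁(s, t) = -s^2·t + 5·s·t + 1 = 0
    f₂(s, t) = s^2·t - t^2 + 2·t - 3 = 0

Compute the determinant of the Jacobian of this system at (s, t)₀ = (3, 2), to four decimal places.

-86.0000

J = [[-2·s·t + 5·t, -s^2 + 5·s], [2·s·t, s^2 - 2·t + 2]].
At the point, J = [[-2.0000, 6.0000], [12.0000, 7.0000]].
det J = -86.0000.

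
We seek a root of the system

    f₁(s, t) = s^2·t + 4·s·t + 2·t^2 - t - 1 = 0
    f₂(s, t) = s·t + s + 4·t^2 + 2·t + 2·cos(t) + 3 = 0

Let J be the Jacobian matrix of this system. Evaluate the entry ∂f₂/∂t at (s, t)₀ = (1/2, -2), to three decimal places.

∂f₂/∂t = s + 8·t - 2·sin(t) + 2.
At (1/2, -2) this is -11.681.

-11.681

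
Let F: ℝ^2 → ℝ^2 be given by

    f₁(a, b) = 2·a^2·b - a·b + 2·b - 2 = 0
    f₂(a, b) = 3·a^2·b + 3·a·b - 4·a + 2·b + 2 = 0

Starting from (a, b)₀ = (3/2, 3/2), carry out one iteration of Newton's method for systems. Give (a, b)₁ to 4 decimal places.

At (3/2, 3/2): F = (5.5000, 15.8750).
Jacobian J = [[4·a·b - b, 2·a^2 - a + 2], [6·a·b + 3·b - 4, 3·a^2 + 3·a + 2]].
At the point, J = [[7.5000, 5.0000], [14.0000, 13.2500]] (det J = 29.3750).
Solving J·Δ = −F gives Δ = (0.2213, -1.4319).
Then the next iterate is (a, b)₁ = (1.7213, 0.0681).

(1.7213, 0.0681)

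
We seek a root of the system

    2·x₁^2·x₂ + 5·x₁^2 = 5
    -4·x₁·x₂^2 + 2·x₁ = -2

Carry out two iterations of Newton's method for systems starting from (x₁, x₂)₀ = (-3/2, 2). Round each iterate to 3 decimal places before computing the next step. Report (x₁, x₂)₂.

(-0.919, 0.719)

At (-3/2, 2): F = (15.250, 23.000).
Jacobian J = [[4·x₁·x₂ + 10·x₁, 2·x₁^2], [-4·x₂^2 + 2, -8·x₁·x₂]].
At the point, J = [[-27.000, 4.500], [-14.000, 24.000]] (det J = -585.000).
Solving J·Δ = −F gives Δ = (0.449, -0.697).
Then the next iterate is (x₁, x₂)₁ = (-1.051, 1.303).
Round to (-1.051, 1.303) and repeat: F = (3.40160, 7.03559), J = [[-15.98781, 2.20920], [-4.79124, 10.95562]].
Δ = (0.132, -0.584), so (x₁, x₂)₂ = (-0.919, 0.719).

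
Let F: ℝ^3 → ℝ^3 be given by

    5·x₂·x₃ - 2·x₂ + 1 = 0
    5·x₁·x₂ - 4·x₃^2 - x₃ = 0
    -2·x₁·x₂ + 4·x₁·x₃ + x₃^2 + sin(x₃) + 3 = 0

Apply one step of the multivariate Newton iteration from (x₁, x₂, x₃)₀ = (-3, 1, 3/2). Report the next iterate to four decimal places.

(-1.3888, 0.2226, 1.0551)

At (-3, 1, 3/2): F = (6.5000, -25.5000, -5.752505).
Jacobian J = [[0, 5·x₃ - 2, 5·x₂], [5·x₂, 5·x₁, -8·x₃ - 1], [-2·x₂ + 4·x₃, -2·x₁, 4·x₁ + 2·x₃ + cos(x₃)]].
At the point, J = [[0.0000, 5.5000, 5.0000], [5.0000, -15.0000, -13.0000], [4.0000, 6.0000, -8.929263]] (det J = 409.554727).
Solving J·Δ = −F gives Δ = (1.6112, -0.7774, -0.4449).
Then the next iterate is (x₁, x₂, x₃)₁ = (-1.3888, 0.2226, 1.0551).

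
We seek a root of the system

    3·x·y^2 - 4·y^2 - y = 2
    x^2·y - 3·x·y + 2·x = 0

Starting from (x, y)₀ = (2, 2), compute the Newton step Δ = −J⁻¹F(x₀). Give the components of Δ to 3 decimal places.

(-0.154, -0.308)

At (2, 2): F = (4.000, 0.000).
Jacobian J = [[3·y^2, 6·x·y - 8·y - 1], [2·x·y - 3·y + 2, x^2 - 3·x]].
At the point, J = [[12.000, 7.000], [4.000, -2.000]] (det J = -52.000).
Solving J·Δ = −F gives Δ = (-0.154, -0.308).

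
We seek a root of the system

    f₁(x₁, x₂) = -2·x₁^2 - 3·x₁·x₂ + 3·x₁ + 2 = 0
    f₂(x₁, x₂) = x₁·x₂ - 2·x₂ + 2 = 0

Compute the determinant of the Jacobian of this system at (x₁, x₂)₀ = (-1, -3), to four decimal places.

J = [[-4·x₁ - 3·x₂ + 3, -3·x₁], [x₂, x₁ - 2]].
At the point, J = [[16.0000, 3.0000], [-3.0000, -3.0000]].
det J = -39.0000.

-39.0000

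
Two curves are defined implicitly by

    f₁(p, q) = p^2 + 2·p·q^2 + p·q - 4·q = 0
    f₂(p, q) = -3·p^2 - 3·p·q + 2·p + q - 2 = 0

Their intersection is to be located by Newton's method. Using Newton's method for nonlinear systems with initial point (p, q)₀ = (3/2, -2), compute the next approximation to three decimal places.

At (3/2, -2): F = (19.250, 1.250).
Jacobian J = [[2·p + 2·q^2 + q, 4·p·q + p - 4], [-6·p - 3·q + 2, -3·p + 1]].
At the point, J = [[9.000, -14.500], [-1.000, -3.500]] (det J = -46.000).
Solving J·Δ = −F gives Δ = (-1.071, 0.663).
Then the next iterate is (p, q)₁ = (0.429, -1.337).

(0.429, -1.337)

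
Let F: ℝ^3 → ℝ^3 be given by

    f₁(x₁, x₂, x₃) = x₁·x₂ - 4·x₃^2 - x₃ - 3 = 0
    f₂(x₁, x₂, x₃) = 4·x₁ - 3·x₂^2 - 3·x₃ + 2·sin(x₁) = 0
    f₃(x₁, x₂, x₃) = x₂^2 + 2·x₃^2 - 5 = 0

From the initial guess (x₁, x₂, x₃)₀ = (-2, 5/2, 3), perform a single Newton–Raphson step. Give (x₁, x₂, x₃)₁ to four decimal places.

(4.0704, 1.5162, 1.8057)

At (-2, 5/2, 3): F = (-47.0000, -37.568595, 19.2500).
Jacobian J = [[x₂, x₁, -8·x₃ - 1], [2·cos(x₁) + 4, -6·x₂, -3], [0, 2·x₂, 4·x₃]].
At the point, J = [[2.5000, -2.0000, -25.0000], [3.167706, -15.0000, -3.0000], [0.0000, 5.0000, 12.0000]] (det J = -732.438339).
Solving J·Δ = −F gives Δ = (6.0704, -0.9838, -1.1943).
Then the next iterate is (x₁, x₂, x₃)₁ = (4.0704, 1.5162, 1.8057).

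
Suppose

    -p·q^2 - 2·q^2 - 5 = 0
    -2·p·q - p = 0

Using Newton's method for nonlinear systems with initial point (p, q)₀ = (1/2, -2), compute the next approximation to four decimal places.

(0.5000, -0.5000)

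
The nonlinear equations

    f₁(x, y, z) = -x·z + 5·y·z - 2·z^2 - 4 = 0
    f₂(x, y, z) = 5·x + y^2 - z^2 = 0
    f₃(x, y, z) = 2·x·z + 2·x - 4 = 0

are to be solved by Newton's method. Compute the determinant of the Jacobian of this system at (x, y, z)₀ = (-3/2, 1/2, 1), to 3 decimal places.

J = [[-z, 5·z, -x + 5·y - 4·z], [5, 2·y, -2·z], [2·z + 2, 0, 2·x]].
At the point, J = [[-1.000, 5.000, 0.000], [5.000, 1.000, -2.000], [4.000, 0.000, -3.000]].
det J = 38.000.

38.000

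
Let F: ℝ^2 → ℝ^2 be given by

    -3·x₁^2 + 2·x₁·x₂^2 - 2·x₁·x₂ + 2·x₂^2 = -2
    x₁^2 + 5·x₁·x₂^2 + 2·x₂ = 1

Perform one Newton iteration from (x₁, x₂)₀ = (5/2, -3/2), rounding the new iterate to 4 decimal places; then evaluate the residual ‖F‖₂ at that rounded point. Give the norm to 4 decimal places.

At (5/2, -3/2): F = (6.5000, 30.3750).
Jacobian J = [[-6·x₁ + 2·x₂^2 - 2·x₂, 4·x₁·x₂ - 2·x₁ + 4·x₂], [2·x₁ + 5·x₂^2, 10·x₁·x₂ + 2]].
At the point, J = [[-7.5000, -26.0000], [16.2500, -35.5000]] (det J = 688.7500).
Solving J·Δ = −F gives Δ = (-0.8116, 0.4841).
Then the next iterate is (x₁, x₂)₁ = (1.6884, -1.0159).
Re-evaluating at (1.6884, -1.0159): F = (2.427549, 8.531484), so ‖F‖₂ = 8.8701.

8.8701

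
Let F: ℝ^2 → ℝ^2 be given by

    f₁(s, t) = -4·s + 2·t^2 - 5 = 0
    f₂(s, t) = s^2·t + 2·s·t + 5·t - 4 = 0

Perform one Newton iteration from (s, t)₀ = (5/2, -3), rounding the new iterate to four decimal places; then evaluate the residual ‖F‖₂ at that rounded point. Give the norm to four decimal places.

18.4658

At (5/2, -3): F = (3.0000, -52.7500).
Jacobian J = [[-4, 4·t], [2·s·t + 2·t, s^2 + 2·s + 5]].
At the point, J = [[-4.0000, -12.0000], [-21.0000, 16.2500]] (det J = -317.0000).
Solving J·Δ = −F gives Δ = (-1.8431, 0.8644).
Then the next iterate is (s, t)₁ = (0.6569, -2.1356).
Re-evaluating at (0.6569, -2.1356): F = (1.493975, -18.405300), so ‖F‖₂ = 18.4658.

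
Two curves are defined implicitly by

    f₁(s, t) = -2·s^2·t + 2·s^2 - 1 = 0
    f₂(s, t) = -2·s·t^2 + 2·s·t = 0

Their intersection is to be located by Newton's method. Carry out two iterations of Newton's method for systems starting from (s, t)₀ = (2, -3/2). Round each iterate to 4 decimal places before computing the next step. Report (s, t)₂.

(0.8912, -0.4753)

At (2, -3/2): F = (19.0000, -15.0000).
Jacobian J = [[-4·s·t + 4·s, -2·s^2], [-2·t^2 + 2·t, -4·s·t + 2·s]].
At the point, J = [[20.0000, -8.0000], [-7.5000, 16.0000]] (det J = 260.0000).
Solving J·Δ = −F gives Δ = (-0.7077, 0.6058).
Then the next iterate is (s, t)₁ = (1.2923, -0.8942).
Round to (1.2923, -0.8942) and repeat: F = (5.326777, -4.377779), J = [[9.791499, -3.340079], [-3.387587, 7.206899]].
Δ = (-0.4011, 0.4189), so (s, t)₂ = (0.8912, -0.4753).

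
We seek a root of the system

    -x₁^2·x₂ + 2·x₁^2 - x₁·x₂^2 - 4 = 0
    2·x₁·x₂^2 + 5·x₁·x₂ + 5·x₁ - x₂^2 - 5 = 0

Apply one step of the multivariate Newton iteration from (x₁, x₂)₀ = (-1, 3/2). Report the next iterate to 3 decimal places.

At (-1, 3/2): F = (-1.250, -24.250).
Jacobian J = [[-2·x₁·x₂ + 4·x₁ - x₂^2, -x₁^2 - 2·x₁·x₂], [2·x₂^2 + 5·x₂ + 5, 4·x₁·x₂ + 5·x₁ - 2·x₂]].
At the point, J = [[-3.250, 2.000], [17.000, -14.000]] (det J = 11.500).
Solving J·Δ = −F gives Δ = (-5.739, -8.701).
Then the next iterate is (x₁, x₂)₁ = (-6.739, -7.201).

(-6.739, -7.201)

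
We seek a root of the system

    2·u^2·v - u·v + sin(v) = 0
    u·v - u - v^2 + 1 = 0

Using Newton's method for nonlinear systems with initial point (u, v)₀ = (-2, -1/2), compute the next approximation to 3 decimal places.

At (-2, -1/2): F = (-5.47943, 3.750).
Jacobian J = [[4·u·v - v, 2·u^2 - u + cos(v)], [v - 1, u - 2·v]].
At the point, J = [[4.500, 10.87758], [-1.500, -1.000]] (det J = 11.81637).
Solving J·Δ = −F gives Δ = (2.988, -0.733).
Then the next iterate is (u, v)₁ = (0.988, -1.233).

(0.988, -1.233)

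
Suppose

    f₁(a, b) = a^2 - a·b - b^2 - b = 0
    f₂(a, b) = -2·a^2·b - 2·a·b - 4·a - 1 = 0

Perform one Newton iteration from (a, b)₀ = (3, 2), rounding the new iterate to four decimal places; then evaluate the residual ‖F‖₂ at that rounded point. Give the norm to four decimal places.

18.8825

At (3, 2): F = (-3.0000, -61.0000).
Jacobian J = [[2·a - b, -a - 2·b - 1], [-4·a·b - 2·b - 4, -2·a^2 - 2·a]].
At the point, J = [[4.0000, -8.0000], [-32.0000, -24.0000]] (det J = -352.0000).
Solving J·Δ = −F gives Δ = (-1.1818, -0.9659).
Then the next iterate is (a, b)₁ = (1.8182, 1.0341).
Re-evaluating at (1.8182, 1.0341): F = (-0.677812, -18.870363), so ‖F‖₂ = 18.8825.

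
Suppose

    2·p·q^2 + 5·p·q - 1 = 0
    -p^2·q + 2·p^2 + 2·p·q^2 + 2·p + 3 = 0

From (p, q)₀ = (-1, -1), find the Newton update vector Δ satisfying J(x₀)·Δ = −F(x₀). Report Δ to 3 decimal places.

At (-1, -1): F = (2.000, 2.000).
Jacobian J = [[2·q^2 + 5·q, 4·p·q + 5·p], [-2·p·q + 4·p + 2·q^2 + 2, -p^2 + 4·p·q]].
At the point, J = [[-3.000, -1.000], [-2.000, 3.000]] (det J = -11.000).
Solving J·Δ = −F gives Δ = (0.727, -0.182).

(0.727, -0.182)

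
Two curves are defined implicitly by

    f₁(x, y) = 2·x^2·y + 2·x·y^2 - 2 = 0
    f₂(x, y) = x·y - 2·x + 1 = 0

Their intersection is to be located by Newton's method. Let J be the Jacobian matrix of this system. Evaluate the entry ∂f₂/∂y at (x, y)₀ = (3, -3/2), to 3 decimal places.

∂f₂/∂y = x.
At (3, -3/2) this is 3.000.

3.000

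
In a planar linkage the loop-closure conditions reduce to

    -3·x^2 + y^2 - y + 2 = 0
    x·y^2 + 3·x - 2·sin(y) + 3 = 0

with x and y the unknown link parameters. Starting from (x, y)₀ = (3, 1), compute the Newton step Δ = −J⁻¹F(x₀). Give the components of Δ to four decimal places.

(-1.4728, -1.5095)

At (3, 1): F = (-25.0000, 13.317058).
Jacobian J = [[-6·x, 2·y - 1], [y^2 + 3, 2·x·y - 2·cos(y)]].
At the point, J = [[-18.0000, 1.0000], [4.0000, 4.919395]] (det J = -92.549117).
Solving J·Δ = −F gives Δ = (-1.4728, -1.5095).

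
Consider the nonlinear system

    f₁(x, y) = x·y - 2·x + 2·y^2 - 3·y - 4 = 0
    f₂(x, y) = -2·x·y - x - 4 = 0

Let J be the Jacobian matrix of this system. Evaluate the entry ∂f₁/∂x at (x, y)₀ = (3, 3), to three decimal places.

∂f₁/∂x = y - 2.
At (3, 3) this is 1.000.

1.000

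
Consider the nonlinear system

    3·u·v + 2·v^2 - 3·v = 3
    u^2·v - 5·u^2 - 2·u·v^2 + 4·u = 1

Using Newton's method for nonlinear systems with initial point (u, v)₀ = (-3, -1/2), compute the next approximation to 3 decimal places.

(-1.335, -0.428)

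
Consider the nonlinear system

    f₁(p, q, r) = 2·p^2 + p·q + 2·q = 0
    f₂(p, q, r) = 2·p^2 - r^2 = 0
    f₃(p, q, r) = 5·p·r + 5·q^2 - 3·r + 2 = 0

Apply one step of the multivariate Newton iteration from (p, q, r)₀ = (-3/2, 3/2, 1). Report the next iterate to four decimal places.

(-0.4905, 0.0853, -0.2784)

At (-3/2, 3/2, 1): F = (5.2500, 3.5000, 2.7500).
Jacobian J = [[4·p + q, p + 2, 0], [4·p, 0, -2·r], [5·r, 10·q, 5·p - 3]].
At the point, J = [[-4.5000, 0.5000, 0.0000], [-6.0000, 0.0000, -2.0000], [5.0000, 15.0000, -10.5000]] (det J = -171.5000).
Solving J·Δ = −F gives Δ = (1.0095, -1.4147, -1.2784).
Then the next iterate is (p, q, r)₁ = (-0.4905, 0.0853, -0.2784).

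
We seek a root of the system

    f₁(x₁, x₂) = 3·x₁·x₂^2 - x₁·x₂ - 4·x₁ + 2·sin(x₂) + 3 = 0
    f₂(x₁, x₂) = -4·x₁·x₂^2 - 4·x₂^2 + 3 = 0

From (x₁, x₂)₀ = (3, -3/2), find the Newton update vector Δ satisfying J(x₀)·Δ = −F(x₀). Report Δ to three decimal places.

(-5.023, -0.254)

At (3, -3/2): F = (13.75501, -33.000).
Jacobian J = [[3·x₂^2 - x₂ - 4, 6·x₁·x₂ - x₁ + 2·cos(x₂)], [-4·x₂^2, -8·x₁·x₂ - 8·x₂]].
At the point, J = [[4.250, -29.85853], [-9.000, 48.000]] (det J = -64.72673).
Solving J·Δ = −F gives Δ = (-5.023, -0.254).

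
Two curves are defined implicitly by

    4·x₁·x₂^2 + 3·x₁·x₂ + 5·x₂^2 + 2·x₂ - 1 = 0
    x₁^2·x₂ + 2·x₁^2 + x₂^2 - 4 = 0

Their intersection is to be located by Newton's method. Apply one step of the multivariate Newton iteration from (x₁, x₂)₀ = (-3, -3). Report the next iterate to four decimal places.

(-2.9147, -1.8372)

At (-3, -3): F = (-43.0000, -4.0000).
Jacobian J = [[4·x₂^2 + 3·x₂, 8·x₁·x₂ + 3·x₁ + 10·x₂ + 2], [2·x₁·x₂ + 4·x₁, x₁^2 + 2·x₂]].
At the point, J = [[27.0000, 35.0000], [6.0000, 3.0000]] (det J = -129.0000).
Solving J·Δ = −F gives Δ = (0.0853, 1.1628).
Then the next iterate is (x₁, x₂)₁ = (-2.9147, -1.8372).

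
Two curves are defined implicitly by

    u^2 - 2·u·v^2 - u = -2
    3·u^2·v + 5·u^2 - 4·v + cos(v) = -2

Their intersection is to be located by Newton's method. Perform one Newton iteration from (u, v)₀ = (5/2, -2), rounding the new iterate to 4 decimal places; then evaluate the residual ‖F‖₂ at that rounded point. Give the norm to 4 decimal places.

618.6504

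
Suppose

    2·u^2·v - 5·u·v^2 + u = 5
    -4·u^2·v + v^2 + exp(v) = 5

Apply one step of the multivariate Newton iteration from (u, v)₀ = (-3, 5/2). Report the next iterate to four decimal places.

At (-3, 5/2): F = (130.7500, -76.567506).
Jacobian J = [[4·u·v - 5·v^2 + 1, 2·u^2 - 10·u·v], [-8·u·v, -4·u^2 + 2·v + exp(v)]].
At the point, J = [[-60.2500, 93.0000], [60.0000, -18.817506]] (det J = -4446.245261).
Solving J·Δ = −F gives Δ = (1.0482, -0.7269).
Then the next iterate is (u, v)₁ = (-1.9518, 1.7731).

(-1.9518, 1.7731)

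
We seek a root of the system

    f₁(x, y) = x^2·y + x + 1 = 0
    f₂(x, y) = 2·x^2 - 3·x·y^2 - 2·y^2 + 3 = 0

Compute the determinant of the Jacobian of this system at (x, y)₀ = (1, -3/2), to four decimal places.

-27.2500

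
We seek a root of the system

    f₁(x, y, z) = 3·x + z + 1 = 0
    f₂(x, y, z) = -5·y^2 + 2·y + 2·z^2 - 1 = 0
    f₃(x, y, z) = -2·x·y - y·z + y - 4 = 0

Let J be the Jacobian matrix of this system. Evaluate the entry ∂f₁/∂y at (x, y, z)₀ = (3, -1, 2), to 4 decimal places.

∂f₁/∂y = 0.
At (3, -1, 2) this is 0.0000.

0.0000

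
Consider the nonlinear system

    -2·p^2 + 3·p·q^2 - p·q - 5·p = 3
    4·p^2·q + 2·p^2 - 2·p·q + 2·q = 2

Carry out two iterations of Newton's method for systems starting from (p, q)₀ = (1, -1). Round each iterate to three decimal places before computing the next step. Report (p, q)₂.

At (1, -1): F = (-6.000, -4.000).
Jacobian J = [[-4·p + 3·q^2 - q - 5, 6·p·q - p], [8·p·q + 4·p - 2·q, 4·p^2 - 2·p + 2]].
At the point, J = [[-5.000, -7.000], [-2.000, 4.000]] (det J = -34.000).
Solving J·Δ = −F gives Δ = (-1.529, 0.235).
Then the next iterate is (p, q)₁ = (-0.529, -0.765).
Round to (-0.529, -0.765) and repeat: F = (-2.24812, -4.63600), J = [[-0.36332, 2.95711], [2.65148, 4.17736]].
Δ = (0.461, 0.817), so (p, q)₂ = (-0.068, 0.052).

(-0.068, 0.052)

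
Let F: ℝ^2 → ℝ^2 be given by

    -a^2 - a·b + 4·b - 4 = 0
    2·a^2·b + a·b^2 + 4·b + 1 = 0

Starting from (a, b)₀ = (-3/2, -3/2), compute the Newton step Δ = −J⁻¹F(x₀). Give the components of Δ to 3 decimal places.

(-31.204, 28.167)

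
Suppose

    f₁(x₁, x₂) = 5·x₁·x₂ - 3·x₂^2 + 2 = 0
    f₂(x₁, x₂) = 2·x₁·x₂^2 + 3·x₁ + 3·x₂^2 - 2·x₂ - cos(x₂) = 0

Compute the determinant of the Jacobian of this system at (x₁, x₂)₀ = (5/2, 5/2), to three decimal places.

521.231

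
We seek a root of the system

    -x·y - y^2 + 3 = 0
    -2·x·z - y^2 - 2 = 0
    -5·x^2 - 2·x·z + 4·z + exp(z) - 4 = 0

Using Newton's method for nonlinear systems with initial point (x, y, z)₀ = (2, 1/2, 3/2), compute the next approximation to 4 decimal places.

At (2, 1/2, 3/2): F = (1.7500, -8.2500, -19.518311).
Jacobian J = [[-y, -x - 2·y, 0], [-2·z, -2·y, -2·x], [-10·x - 2·z, 0, -2·x + exp(z) + 4]].
At the point, J = [[-0.5000, -3.0000, 0.0000], [-3.0000, -1.0000, -4.0000], [-23.0000, 0.0000, 4.481689]] (det J = -314.094357).
Solving J·Δ = −F gives Δ = (-1.1238, 0.7706, -1.4123).
Then the next iterate is (x, y, z)₁ = (0.8762, 1.2706, 0.0877).

(0.8762, 1.2706, 0.0877)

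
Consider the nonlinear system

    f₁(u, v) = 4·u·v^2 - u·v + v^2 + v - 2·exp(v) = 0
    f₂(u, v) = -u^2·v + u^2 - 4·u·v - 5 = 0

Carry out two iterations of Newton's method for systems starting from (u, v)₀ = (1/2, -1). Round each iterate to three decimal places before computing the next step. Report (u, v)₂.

At (1/2, -1): F = (1.76424, -2.500).
Jacobian J = [[4·v^2 - v, 8·u·v - u + 2·v - 2·exp(v) + 1], [-2·u·v + 2·u - 4·v, -u^2 - 4·u]].
At the point, J = [[5.000, -6.23576], [6.000, -2.250]] (det J = 26.16455).
Solving J·Δ = −F gives Δ = (0.748, 0.882).
Then the next iterate is (u, v)₁ = (1.248, -0.118).
Round to (1.248, -0.118) and repeat: F = (-1.66470, -2.66965), J = [[0.17370, -3.43950], [3.26253, -6.54950]].
Δ = (-0.171, -0.493), so (u, v)₂ = (1.077, -0.611).

(1.077, -0.611)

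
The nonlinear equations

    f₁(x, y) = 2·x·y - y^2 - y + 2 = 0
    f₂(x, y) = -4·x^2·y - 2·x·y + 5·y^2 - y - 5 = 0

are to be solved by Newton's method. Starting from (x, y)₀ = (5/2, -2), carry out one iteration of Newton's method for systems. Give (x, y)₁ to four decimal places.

(1.7838, -1.1081)

At (5/2, -2): F = (-10.0000, 77.0000).
Jacobian J = [[2·y, 2·x - 2·y - 1], [-8·x·y - 2·y, -4·x^2 - 2·x + 10·y - 1]].
At the point, J = [[-4.0000, 8.0000], [44.0000, -51.0000]] (det J = -148.0000).
Solving J·Δ = −F gives Δ = (-0.7162, 0.8919).
Then the next iterate is (x, y)₁ = (1.7838, -1.1081).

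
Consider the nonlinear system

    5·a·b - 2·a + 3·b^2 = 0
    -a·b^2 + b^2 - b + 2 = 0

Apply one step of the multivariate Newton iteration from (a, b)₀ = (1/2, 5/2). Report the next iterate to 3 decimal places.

At (1/2, 5/2): F = (24.000, 2.625).
Jacobian J = [[5·b - 2, 5·a + 6·b], [-b^2, -2·a·b + 2·b - 1]].
At the point, J = [[10.500, 17.500], [-6.250, 1.500]] (det J = 125.125).
Solving J·Δ = −F gives Δ = (0.079, -1.419).
Then the next iterate is (a, b)₁ = (0.579, 1.081).

(0.579, 1.081)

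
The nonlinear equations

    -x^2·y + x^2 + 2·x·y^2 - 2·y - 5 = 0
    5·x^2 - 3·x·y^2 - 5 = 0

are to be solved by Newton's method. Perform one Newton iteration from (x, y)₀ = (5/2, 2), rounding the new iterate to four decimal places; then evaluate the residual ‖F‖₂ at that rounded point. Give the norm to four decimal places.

1.3639

At (5/2, 2): F = (4.7500, -3.7500).
Jacobian J = [[-2·x·y + 2·x + 2·y^2, -x^2 + 4·x·y - 2], [10·x - 3·y^2, -6·x·y]].
At the point, J = [[3.0000, 11.7500], [13.0000, -30.0000]] (det J = -242.7500).
Solving J·Δ = −F gives Δ = (-0.4055, -0.3007).
Then the next iterate is (x, y)₁ = (2.0945, 1.6993).
Re-evaluating at (2.0945, 1.6993): F = (0.629862, -1.209712), so ‖F‖₂ = 1.3639.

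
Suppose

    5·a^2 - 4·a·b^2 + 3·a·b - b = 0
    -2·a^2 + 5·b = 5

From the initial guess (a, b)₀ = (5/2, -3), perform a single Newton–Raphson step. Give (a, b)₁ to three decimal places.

At (5/2, -3): F = (-78.250, -32.500).
Jacobian J = [[10·a - 4·b^2 + 3·b, -8·a·b + 3·a - 1], [-4·a, 5]].
At the point, J = [[-20.000, 66.500], [-10.000, 5.000]] (det J = 565.000).
Solving J·Δ = −F gives Δ = (-3.133, 0.235).
Then the next iterate is (a, b)₁ = (-0.633, -2.765).

(-0.633, -2.765)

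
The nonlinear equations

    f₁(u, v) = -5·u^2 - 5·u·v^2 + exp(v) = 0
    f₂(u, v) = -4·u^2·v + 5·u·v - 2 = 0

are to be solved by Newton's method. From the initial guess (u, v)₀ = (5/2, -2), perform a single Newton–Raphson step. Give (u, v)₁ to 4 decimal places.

(2.3522, -0.5148)

At (5/2, -2): F = (-81.114665, 23.0000).
Jacobian J = [[-10·u - 5·v^2, -10·u·v + exp(v)], [-8·u·v + 5·v, -4·u^2 + 5·u]].
At the point, J = [[-45.0000, 50.135335], [30.0000, -12.5000]] (det J = -941.560058).
Solving J·Δ = −F gives Δ = (-0.1478, 1.4852).
Then the next iterate is (u, v)₁ = (2.3522, -0.5148).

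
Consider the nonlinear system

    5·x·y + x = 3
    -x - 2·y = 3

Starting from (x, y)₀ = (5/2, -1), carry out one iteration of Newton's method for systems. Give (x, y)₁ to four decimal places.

(-0.9024, -1.0488)

At (5/2, -1): F = (-13.0000, -3.5000).
Jacobian J = [[5·y + 1, 5·x], [-1, -2]].
At the point, J = [[-4.0000, 12.5000], [-1.0000, -2.0000]] (det J = 20.5000).
Solving J·Δ = −F gives Δ = (-3.4024, -0.0488).
Then the next iterate is (x, y)₁ = (-0.9024, -1.0488).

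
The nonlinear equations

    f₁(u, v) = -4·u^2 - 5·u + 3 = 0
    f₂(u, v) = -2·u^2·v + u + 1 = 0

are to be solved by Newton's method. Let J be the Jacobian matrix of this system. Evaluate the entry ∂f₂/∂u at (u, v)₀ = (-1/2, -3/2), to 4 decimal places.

-2.0000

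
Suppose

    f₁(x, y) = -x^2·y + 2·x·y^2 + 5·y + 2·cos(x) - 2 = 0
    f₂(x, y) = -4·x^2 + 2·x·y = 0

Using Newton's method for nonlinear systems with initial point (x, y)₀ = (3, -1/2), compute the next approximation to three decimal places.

At (3, -1/2): F = (-0.47998, -39.000).
Jacobian J = [[-2·x·y + 2·y^2 - 2·sin(x), -x^2 + 4·x·y + 5], [-8·x + 2·y, 2·x]].
At the point, J = [[3.21776, -10.000], [-25.000, 6.000]] (det J = -230.69344).
Solving J·Δ = −F gives Δ = (-1.703, -0.596).
Then the next iterate is (x, y)₁ = (1.297, -1.096).

(1.297, -1.096)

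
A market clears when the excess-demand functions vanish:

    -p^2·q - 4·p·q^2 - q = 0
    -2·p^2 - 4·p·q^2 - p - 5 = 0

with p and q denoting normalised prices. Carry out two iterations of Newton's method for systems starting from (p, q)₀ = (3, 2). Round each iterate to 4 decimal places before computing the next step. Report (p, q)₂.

(-0.1392, 4.8535)

At (3, 2): F = (-68.0000, -74.0000).
Jacobian J = [[-2·p·q - 4·q^2, -p^2 - 8·p·q - 1], [-4·p - 4·q^2 - 1, -8·p·q]].
At the point, J = [[-28.0000, -58.0000], [-29.0000, -48.0000]] (det J = -338.0000).
Solving J·Δ = −F gives Δ = (-3.0414, 0.2959).
Then the next iterate is (p, q)₁ = (-0.0414, 2.2959).
Round to (-0.0414, 2.2959) and repeat: F = (-1.426932, -4.089124), J = [[-20.894527, -0.241312], [-21.919027, 0.760402]].
Δ = (-0.0978, 2.5576), so (p, q)₂ = (-0.1392, 4.8535).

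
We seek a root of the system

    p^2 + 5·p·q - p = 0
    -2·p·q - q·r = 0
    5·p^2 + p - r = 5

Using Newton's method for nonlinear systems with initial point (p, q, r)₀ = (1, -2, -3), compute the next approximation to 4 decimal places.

(0.7122, -0.5180, -2.1655)

At (1, -2, -3): F = (-10.0000, -2.0000, 4.0000).
Jacobian J = [[2·p + 5·q - 1, 5·p, 0], [-2·q, -2·p - r, -q], [10·p + 1, 0, -1]].
At the point, J = [[-9.0000, 5.0000, 0.0000], [4.0000, 1.0000, 2.0000], [11.0000, 0.0000, -1.0000]] (det J = 139.0000).
Solving J·Δ = −F gives Δ = (-0.2878, 1.4820, 0.8345).
Then the next iterate is (p, q, r)₁ = (0.7122, -0.5180, -2.1655).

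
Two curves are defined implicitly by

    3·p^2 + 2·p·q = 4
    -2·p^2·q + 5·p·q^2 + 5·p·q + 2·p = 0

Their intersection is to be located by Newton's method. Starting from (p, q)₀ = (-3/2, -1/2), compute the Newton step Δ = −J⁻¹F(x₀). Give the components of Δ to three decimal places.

At (-3/2, -1/2): F = (4.250, 1.125).
Jacobian J = [[6·p + 2·q, 2·p], [-4·p·q + 5·q^2 + 5·q + 2, -2·p^2 + 10·p·q + 5·p]].
At the point, J = [[-10.000, -3.000], [-2.250, -4.500]] (det J = 38.250).
Solving J·Δ = −F gives Δ = (0.412, 0.044).

(0.412, 0.044)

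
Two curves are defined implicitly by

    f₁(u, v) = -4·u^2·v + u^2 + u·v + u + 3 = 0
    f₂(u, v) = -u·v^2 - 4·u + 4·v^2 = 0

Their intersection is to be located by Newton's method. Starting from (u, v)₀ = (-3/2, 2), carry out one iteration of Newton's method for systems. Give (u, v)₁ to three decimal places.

(-1.307, 0.797)

At (-3/2, 2): F = (-17.250, 28.000).
Jacobian J = [[-8·u·v + 2·u + v + 1, -4·u^2 + u], [-v^2 - 4, -2·u·v + 8·v]].
At the point, J = [[24.000, -10.500], [-8.000, 22.000]] (det J = 444.000).
Solving J·Δ = −F gives Δ = (0.193, -1.203).
Then the next iterate is (u, v)₁ = (-1.307, 0.797).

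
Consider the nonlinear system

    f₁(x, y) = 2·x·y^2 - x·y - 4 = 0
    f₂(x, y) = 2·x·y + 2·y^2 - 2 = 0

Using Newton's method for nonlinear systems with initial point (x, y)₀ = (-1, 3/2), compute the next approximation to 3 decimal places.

At (-1, 3/2): F = (-7.000, -0.500).
Jacobian J = [[2·y^2 - y, 4·x·y - x], [2·y, 2·x + 4·y]].
At the point, J = [[3.000, -5.000], [3.000, 4.000]] (det J = 27.000).
Solving J·Δ = −F gives Δ = (1.130, -0.722).
Then the next iterate is (x, y)₁ = (0.130, 0.778).

(0.130, 0.778)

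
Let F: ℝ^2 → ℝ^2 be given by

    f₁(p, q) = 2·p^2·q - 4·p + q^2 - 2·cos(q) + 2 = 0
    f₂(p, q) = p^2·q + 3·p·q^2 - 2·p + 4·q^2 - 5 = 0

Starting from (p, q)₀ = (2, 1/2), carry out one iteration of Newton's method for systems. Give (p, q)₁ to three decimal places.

(1.430, 0.852)

At (2, 1/2): F = (-3.50517, -4.500).
Jacobian J = [[4·p·q - 4, 2·p^2 + 2·q + 2·sin(q)], [2·p·q + 3·q^2 - 2, p^2 + 6·p·q + 8·q]].
At the point, J = [[0.000, 9.95885], [0.750, 14.000]] (det J = -7.46914).
Solving J·Δ = −F gives Δ = (-0.570, 0.352).
Then the next iterate is (p, q)₁ = (1.430, 0.852).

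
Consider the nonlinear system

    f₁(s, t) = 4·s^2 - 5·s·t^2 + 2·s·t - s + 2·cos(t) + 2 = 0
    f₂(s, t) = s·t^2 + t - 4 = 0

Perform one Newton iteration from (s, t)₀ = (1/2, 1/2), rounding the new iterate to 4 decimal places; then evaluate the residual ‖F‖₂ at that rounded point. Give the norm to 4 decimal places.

At (1/2, 1/2): F = (4.130165, -3.3750).
Jacobian J = [[8·s - 5·t^2 + 2·t - 1, -10·s·t + 2·s - 2·sin(t)], [t^2, 2·s·t + 1]].
At the point, J = [[2.7500, -2.458851], [0.2500, 1.5000]] (det J = 4.739713).
Solving J·Δ = −F gives Δ = (0.4438, 2.1760).
Then the next iterate is (s, t)₁ = (0.9438, 2.6760).
Re-evaluating at (0.9438, 2.6760): F = (-25.909306, 5.434529), so ‖F‖₂ = 26.4731.

26.4731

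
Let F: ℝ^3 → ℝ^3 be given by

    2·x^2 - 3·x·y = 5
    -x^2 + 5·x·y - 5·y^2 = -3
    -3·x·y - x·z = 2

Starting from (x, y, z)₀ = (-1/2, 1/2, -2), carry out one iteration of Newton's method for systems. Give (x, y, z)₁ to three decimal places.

At (-1/2, 1/2, -2): F = (-3.750, 0.250, -2.250).
Jacobian J = [[4·x - 3·y, -3·x, 0], [-2·x + 5·y, 5·x - 10·y, 0], [-3·y - z, -3·x, -x]].
At the point, J = [[-3.500, 1.500, 0.000], [3.500, -7.500, 0.000], [0.500, 1.500, 0.500]] (det J = 10.500).
Solving J·Δ = −F gives Δ = (-1.321, -0.583, 7.571).
Then the next iterate is (x, y, z)₁ = (-1.821, -0.083, 5.571).

(-1.821, -0.083, 5.571)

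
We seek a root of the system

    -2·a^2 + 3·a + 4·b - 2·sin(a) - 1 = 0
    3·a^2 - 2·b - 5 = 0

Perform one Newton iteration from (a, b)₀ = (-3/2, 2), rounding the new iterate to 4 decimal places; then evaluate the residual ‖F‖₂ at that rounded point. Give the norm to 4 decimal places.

1.0285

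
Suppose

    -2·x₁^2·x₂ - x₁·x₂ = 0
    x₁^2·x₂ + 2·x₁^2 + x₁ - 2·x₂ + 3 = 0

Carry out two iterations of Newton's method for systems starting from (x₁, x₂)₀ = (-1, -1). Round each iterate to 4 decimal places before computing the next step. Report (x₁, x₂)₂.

At (-1, -1): F = (1.0000, 5.0000).
Jacobian J = [[-4·x₁·x₂ - x₂, -2·x₁^2 - x₁], [2·x₁·x₂ + 4·x₁ + 1, x₁^2 - 2]].
At the point, J = [[-3.0000, -1.0000], [-1.0000, -1.0000]] (det J = 2.0000).
Solving J·Δ = −F gives Δ = (-2.0000, 7.0000).
Then the next iterate is (x₁, x₂)₁ = (-3.0000, 6.0000).
Round to (-3.0000, 6.0000) and repeat: F = (-90.0000, 60.0000), J = [[66.0000, -15.0000], [-47.0000, 7.0000]].
Δ = (1.1111, -1.1111), so (x₁, x₂)₂ = (-1.8889, 4.8889).

(-1.8889, 4.8889)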